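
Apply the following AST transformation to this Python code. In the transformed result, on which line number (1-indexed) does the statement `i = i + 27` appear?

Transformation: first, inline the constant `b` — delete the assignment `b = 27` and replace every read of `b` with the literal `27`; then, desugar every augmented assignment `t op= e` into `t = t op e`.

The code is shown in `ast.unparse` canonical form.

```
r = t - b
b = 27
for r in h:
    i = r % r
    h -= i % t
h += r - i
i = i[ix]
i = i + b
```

7

Transformed code:
r = t - 27
for r in h:
    i = r % r
    h = h - i % t
h = h + (r - i)
i = i[ix]
i = i + 27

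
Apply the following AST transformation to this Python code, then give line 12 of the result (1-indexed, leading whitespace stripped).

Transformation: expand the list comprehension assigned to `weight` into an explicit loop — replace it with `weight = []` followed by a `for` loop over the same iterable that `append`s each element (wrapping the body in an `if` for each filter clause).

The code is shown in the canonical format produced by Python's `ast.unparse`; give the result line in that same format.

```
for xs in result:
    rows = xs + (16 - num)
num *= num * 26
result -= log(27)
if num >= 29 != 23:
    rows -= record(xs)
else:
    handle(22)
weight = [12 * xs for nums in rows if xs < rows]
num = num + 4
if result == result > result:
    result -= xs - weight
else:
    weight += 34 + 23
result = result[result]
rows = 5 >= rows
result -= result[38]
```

weight.append(12 * xs)

Transformed code:
for xs in result:
    rows = xs + (16 - num)
num *= num * 26
result -= log(27)
if num >= 29 != 23:
    rows -= record(xs)
else:
    handle(22)
weight = []
for nums in rows:
    if xs < rows:
        weight.append(12 * xs)
num = num + 4
if result == result > result:
    result -= xs - weight
else:
    weight += 34 + 23
result = result[result]
rows = 5 >= rows
result -= result[38]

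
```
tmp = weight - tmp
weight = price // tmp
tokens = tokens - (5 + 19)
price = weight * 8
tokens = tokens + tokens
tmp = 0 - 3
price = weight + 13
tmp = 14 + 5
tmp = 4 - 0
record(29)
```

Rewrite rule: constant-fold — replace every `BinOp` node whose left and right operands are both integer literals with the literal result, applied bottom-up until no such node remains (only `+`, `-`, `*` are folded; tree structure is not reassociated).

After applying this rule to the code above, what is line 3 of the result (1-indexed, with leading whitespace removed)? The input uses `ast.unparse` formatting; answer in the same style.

tokens = tokens - 24

Transformed code:
tmp = weight - tmp
weight = price // tmp
tokens = tokens - 24
price = weight * 8
tokens = tokens + tokens
tmp = -3
price = weight + 13
tmp = 19
tmp = 4
record(29)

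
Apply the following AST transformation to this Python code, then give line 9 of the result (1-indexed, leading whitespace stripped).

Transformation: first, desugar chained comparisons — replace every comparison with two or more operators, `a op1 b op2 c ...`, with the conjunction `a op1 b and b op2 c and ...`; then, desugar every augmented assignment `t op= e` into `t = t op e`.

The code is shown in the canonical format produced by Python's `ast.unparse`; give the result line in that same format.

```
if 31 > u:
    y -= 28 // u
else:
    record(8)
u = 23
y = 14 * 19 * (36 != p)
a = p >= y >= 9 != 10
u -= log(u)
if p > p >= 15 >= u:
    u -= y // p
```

Transformed code:
if 31 > u:
    y = y - 28 // u
else:
    record(8)
u = 23
y = 14 * 19 * (36 != p)
a = p >= y and y >= 9 and (9 != 10)
u = u - log(u)
if p > p and p >= 15 and (15 >= u):
    u = u - y // p

if p > p and p >= 15 and (15 >= u):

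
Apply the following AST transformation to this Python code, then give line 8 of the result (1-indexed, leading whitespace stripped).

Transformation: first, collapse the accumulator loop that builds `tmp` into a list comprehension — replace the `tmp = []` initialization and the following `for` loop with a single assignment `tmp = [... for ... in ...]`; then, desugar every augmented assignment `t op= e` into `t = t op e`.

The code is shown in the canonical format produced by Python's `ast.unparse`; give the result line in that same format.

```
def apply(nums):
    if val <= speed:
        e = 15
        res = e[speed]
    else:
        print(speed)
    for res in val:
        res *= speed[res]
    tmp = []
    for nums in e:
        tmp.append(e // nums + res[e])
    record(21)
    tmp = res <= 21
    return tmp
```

res = res * speed[res]

Transformed code:
def apply(nums):
    if val <= speed:
        e = 15
        res = e[speed]
    else:
        print(speed)
    for res in val:
        res = res * speed[res]
    tmp = [e // nums + res[e] for nums in e]
    record(21)
    tmp = res <= 21
    return tmp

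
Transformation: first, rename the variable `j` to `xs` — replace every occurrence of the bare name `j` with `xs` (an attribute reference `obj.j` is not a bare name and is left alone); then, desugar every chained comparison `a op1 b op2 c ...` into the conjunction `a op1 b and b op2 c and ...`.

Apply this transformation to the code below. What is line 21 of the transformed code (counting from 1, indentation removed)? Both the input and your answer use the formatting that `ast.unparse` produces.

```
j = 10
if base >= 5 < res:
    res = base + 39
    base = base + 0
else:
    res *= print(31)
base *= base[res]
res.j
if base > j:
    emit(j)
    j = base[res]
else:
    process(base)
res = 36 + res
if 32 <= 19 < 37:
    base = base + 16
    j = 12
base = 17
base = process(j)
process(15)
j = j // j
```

xs = xs // xs

Transformed code:
xs = 10
if base >= 5 and 5 < res:
    res = base + 39
    base = base + 0
else:
    res *= print(31)
base *= base[res]
res.j
if base > xs:
    emit(xs)
    xs = base[res]
else:
    process(base)
res = 36 + res
if 32 <= 19 and 19 < 37:
    base = base + 16
    xs = 12
base = 17
base = process(xs)
process(15)
xs = xs // xs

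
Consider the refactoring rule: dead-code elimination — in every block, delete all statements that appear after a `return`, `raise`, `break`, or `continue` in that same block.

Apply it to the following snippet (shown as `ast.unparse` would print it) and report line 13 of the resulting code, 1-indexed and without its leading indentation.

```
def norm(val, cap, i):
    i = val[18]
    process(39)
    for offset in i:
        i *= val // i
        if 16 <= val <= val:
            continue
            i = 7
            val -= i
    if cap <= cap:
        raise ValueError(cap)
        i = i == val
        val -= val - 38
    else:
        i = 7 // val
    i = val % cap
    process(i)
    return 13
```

Transformed code:
def norm(val, cap, i):
    i = val[18]
    process(39)
    for offset in i:
        i *= val // i
        if 16 <= val <= val:
            continue
    if cap <= cap:
        raise ValueError(cap)
    else:
        i = 7 // val
    i = val % cap
    process(i)
    return 13

process(i)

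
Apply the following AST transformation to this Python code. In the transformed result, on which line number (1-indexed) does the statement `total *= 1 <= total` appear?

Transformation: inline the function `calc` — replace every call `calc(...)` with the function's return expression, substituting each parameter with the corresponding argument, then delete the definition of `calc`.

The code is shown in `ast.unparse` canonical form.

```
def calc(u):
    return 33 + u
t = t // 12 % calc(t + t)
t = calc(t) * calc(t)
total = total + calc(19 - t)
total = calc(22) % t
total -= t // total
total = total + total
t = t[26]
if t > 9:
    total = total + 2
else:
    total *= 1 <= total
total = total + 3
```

Transformed code:
t = t // 12 % (33 + (t + t))
t = (33 + t) * (33 + t)
total = total + (33 + (19 - t))
total = (33 + 22) % t
total -= t // total
total = total + total
t = t[26]
if t > 9:
    total = total + 2
else:
    total *= 1 <= total
total = total + 3

11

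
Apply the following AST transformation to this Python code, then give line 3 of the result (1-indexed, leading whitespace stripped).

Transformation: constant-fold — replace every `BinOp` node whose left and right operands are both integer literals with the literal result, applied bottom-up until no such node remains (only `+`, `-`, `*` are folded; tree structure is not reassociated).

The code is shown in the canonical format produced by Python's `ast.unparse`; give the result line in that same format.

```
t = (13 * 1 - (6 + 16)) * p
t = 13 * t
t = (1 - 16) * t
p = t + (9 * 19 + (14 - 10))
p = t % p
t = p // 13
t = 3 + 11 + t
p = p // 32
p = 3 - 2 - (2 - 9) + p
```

t = -15 * t

Transformed code:
t = -9 * p
t = 13 * t
t = -15 * t
p = t + 175
p = t % p
t = p // 13
t = 14 + t
p = p // 32
p = 8 + p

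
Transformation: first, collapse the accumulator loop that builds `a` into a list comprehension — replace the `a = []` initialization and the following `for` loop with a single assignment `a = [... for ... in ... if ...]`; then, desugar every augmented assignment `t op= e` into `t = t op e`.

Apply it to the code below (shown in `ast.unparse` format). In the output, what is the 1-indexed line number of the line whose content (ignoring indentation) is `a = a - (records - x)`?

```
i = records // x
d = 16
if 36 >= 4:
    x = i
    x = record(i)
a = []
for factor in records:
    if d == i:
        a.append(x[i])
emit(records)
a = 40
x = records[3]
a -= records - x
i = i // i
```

Transformed code:
i = records // x
d = 16
if 36 >= 4:
    x = i
    x = record(i)
a = [x[i] for factor in records if d == i]
emit(records)
a = 40
x = records[3]
a = a - (records - x)
i = i // i

10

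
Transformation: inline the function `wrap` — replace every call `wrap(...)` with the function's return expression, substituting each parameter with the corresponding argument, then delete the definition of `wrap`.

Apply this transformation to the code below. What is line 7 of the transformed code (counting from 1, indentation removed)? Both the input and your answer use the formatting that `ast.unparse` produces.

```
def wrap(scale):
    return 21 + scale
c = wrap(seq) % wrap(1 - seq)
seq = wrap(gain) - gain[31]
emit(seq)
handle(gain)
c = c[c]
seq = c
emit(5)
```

Transformed code:
c = (21 + seq) % (21 + (1 - seq))
seq = 21 + gain - gain[31]
emit(seq)
handle(gain)
c = c[c]
seq = c
emit(5)

emit(5)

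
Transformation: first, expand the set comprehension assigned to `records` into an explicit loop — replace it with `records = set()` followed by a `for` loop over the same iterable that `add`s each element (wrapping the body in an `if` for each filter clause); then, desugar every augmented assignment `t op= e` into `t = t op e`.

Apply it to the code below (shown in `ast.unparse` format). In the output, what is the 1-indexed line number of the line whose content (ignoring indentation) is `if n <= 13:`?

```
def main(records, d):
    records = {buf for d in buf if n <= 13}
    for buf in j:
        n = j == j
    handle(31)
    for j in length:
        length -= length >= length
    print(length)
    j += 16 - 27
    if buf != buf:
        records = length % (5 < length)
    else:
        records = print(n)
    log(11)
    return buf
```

Transformed code:
def main(records, d):
    records = set()
    for d in buf:
        if n <= 13:
            records.add(buf)
    for buf in j:
        n = j == j
    handle(31)
    for j in length:
        length = length - (length >= length)
    print(length)
    j = j + (16 - 27)
    if buf != buf:
        records = length % (5 < length)
    else:
        records = print(n)
    log(11)
    return buf

4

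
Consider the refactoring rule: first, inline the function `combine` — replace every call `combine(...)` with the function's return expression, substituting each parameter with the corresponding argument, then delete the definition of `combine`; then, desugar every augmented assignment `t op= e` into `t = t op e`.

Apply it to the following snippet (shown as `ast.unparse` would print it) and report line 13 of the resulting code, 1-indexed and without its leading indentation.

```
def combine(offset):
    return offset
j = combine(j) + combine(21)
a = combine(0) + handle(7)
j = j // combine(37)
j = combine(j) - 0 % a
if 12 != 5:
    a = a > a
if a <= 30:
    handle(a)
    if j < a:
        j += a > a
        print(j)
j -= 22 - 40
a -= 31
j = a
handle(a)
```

a = a - 31

Transformed code:
j = j + 21
a = 0 + handle(7)
j = j // 37
j = j - 0 % a
if 12 != 5:
    a = a > a
if a <= 30:
    handle(a)
    if j < a:
        j = j + (a > a)
        print(j)
j = j - (22 - 40)
a = a - 31
j = a
handle(a)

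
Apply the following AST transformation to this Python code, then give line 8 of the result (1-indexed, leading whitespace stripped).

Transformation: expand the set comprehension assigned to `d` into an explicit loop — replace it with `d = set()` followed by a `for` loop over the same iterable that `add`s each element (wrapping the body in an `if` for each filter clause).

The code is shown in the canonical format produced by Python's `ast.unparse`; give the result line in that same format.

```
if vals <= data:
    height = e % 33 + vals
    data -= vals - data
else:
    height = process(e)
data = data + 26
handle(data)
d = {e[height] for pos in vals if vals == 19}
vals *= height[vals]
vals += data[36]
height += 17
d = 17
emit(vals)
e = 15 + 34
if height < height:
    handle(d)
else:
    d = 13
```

Transformed code:
if vals <= data:
    height = e % 33 + vals
    data -= vals - data
else:
    height = process(e)
data = data + 26
handle(data)
d = set()
for pos in vals:
    if vals == 19:
        d.add(e[height])
vals *= height[vals]
vals += data[36]
height += 17
d = 17
emit(vals)
e = 15 + 34
if height < height:
    handle(d)
else:
    d = 13

d = set()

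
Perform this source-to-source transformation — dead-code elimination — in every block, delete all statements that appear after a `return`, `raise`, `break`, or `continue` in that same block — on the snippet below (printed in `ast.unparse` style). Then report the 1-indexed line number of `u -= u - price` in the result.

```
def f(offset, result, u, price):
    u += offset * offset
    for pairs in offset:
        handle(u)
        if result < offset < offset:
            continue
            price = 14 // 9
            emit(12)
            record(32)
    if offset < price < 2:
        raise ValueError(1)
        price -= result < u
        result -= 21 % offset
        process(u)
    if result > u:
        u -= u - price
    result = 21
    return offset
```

10

Transformed code:
def f(offset, result, u, price):
    u += offset * offset
    for pairs in offset:
        handle(u)
        if result < offset < offset:
            continue
    if offset < price < 2:
        raise ValueError(1)
    if result > u:
        u -= u - price
    result = 21
    return offset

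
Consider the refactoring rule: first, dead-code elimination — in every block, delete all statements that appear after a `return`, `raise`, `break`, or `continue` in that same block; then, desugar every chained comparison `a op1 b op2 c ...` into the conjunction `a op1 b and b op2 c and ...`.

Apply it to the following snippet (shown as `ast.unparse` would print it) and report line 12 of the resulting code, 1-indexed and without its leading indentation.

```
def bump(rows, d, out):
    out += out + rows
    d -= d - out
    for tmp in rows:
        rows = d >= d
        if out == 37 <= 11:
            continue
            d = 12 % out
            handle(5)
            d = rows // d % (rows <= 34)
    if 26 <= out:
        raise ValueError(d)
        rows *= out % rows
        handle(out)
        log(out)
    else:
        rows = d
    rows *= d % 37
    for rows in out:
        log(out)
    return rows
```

Transformed code:
def bump(rows, d, out):
    out += out + rows
    d -= d - out
    for tmp in rows:
        rows = d >= d
        if out == 37 and 37 <= 11:
            continue
    if 26 <= out:
        raise ValueError(d)
    else:
        rows = d
    rows *= d % 37
    for rows in out:
        log(out)
    return rows

rows *= d % 37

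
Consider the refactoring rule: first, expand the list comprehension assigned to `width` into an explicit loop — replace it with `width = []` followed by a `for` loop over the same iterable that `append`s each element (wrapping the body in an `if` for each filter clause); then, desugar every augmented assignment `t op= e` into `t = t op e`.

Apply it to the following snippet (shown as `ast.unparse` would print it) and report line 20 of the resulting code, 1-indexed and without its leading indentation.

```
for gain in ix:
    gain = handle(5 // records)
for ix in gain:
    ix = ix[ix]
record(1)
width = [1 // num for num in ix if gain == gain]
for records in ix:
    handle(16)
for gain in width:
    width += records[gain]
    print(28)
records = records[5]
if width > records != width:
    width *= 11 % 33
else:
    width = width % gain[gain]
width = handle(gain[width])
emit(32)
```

Transformed code:
for gain in ix:
    gain = handle(5 // records)
for ix in gain:
    ix = ix[ix]
record(1)
width = []
for num in ix:
    if gain == gain:
        width.append(1 // num)
for records in ix:
    handle(16)
for gain in width:
    width = width + records[gain]
    print(28)
records = records[5]
if width > records != width:
    width = width * (11 % 33)
else:
    width = width % gain[gain]
width = handle(gain[width])
emit(32)

width = handle(gain[width])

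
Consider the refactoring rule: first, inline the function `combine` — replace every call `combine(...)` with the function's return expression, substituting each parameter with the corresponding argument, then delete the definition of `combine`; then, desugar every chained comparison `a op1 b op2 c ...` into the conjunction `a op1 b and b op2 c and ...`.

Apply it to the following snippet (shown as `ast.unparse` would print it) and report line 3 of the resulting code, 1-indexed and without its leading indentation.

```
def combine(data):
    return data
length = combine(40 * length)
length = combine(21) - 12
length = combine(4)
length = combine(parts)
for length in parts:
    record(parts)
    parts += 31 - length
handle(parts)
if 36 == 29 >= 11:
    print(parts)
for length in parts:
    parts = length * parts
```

Transformed code:
length = 40 * length
length = 21 - 12
length = 4
length = parts
for length in parts:
    record(parts)
    parts += 31 - length
handle(parts)
if 36 == 29 and 29 >= 11:
    print(parts)
for length in parts:
    parts = length * parts

length = 4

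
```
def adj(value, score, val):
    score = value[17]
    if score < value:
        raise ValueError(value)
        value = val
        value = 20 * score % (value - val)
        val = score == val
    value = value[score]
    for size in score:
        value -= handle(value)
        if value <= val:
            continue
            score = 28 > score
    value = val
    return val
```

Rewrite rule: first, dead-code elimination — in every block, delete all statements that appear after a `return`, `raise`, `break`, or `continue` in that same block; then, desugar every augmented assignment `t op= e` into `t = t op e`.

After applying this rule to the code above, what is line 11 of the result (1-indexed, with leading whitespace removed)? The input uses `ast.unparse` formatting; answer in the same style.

Transformed code:
def adj(value, score, val):
    score = value[17]
    if score < value:
        raise ValueError(value)
    value = value[score]
    for size in score:
        value = value - handle(value)
        if value <= val:
            continue
    value = val
    return val

return val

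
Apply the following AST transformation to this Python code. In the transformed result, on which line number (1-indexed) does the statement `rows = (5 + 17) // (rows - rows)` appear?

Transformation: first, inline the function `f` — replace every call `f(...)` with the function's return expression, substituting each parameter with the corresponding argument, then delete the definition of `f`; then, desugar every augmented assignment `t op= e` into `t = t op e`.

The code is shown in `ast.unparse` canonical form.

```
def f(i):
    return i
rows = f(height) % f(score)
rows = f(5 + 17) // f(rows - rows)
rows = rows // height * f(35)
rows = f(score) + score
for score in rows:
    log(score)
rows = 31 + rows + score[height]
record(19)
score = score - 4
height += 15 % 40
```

2

Transformed code:
rows = height % score
rows = (5 + 17) // (rows - rows)
rows = rows // height * 35
rows = score + score
for score in rows:
    log(score)
rows = 31 + rows + score[height]
record(19)
score = score - 4
height = height + 15 % 40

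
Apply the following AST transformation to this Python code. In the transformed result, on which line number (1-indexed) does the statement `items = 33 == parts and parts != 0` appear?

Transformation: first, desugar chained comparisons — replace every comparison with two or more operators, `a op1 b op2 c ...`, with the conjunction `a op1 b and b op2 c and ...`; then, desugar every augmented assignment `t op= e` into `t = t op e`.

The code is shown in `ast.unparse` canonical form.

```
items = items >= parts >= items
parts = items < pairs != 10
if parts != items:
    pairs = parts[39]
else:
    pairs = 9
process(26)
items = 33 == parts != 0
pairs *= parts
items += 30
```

8

Transformed code:
items = items >= parts and parts >= items
parts = items < pairs and pairs != 10
if parts != items:
    pairs = parts[39]
else:
    pairs = 9
process(26)
items = 33 == parts and parts != 0
pairs = pairs * parts
items = items + 30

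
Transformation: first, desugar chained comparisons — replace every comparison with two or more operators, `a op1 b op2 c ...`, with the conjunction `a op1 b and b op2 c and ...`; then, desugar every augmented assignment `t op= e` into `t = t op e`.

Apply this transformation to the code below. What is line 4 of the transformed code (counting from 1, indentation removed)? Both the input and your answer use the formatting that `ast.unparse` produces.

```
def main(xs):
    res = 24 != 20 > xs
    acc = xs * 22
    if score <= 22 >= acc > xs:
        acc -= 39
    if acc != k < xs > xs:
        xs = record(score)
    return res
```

Transformed code:
def main(xs):
    res = 24 != 20 and 20 > xs
    acc = xs * 22
    if score <= 22 and 22 >= acc and (acc > xs):
        acc = acc - 39
    if acc != k and k < xs and (xs > xs):
        xs = record(score)
    return res

if score <= 22 and 22 >= acc and (acc > xs):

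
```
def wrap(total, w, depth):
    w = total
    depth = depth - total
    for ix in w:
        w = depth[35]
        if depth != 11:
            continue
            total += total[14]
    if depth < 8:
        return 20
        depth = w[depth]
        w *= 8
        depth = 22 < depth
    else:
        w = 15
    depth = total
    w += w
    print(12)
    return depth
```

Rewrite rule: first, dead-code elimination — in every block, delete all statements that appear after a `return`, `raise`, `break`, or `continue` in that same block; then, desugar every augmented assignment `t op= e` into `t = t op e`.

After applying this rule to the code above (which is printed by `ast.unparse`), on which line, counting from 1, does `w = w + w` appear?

Transformed code:
def wrap(total, w, depth):
    w = total
    depth = depth - total
    for ix in w:
        w = depth[35]
        if depth != 11:
            continue
    if depth < 8:
        return 20
    else:
        w = 15
    depth = total
    w = w + w
    print(12)
    return depth

13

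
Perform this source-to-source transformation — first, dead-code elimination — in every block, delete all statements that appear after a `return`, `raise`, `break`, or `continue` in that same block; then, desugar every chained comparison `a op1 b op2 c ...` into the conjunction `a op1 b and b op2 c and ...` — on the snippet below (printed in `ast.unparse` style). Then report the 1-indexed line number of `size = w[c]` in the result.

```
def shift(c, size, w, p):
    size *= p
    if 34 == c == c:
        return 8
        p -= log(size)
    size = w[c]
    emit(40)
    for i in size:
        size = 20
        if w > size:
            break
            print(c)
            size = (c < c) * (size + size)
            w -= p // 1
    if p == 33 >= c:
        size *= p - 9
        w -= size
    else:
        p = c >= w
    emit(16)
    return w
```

5

Transformed code:
def shift(c, size, w, p):
    size *= p
    if 34 == c and c == c:
        return 8
    size = w[c]
    emit(40)
    for i in size:
        size = 20
        if w > size:
            break
    if p == 33 and 33 >= c:
        size *= p - 9
        w -= size
    else:
        p = c >= w
    emit(16)
    return w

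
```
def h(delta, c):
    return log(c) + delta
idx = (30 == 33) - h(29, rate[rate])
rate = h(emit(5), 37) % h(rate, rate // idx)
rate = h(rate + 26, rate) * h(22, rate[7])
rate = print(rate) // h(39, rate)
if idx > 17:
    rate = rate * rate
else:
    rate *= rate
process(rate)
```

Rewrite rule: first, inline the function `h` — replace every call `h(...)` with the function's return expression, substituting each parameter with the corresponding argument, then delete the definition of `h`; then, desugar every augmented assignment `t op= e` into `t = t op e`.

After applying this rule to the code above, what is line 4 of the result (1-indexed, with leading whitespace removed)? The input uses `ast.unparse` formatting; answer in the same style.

Transformed code:
idx = (30 == 33) - (log(rate[rate]) + 29)
rate = (log(37) + emit(5)) % (log(rate // idx) + rate)
rate = (log(rate) + (rate + 26)) * (log(rate[7]) + 22)
rate = print(rate) // (log(rate) + 39)
if idx > 17:
    rate = rate * rate
else:
    rate = rate * rate
process(rate)

rate = print(rate) // (log(rate) + 39)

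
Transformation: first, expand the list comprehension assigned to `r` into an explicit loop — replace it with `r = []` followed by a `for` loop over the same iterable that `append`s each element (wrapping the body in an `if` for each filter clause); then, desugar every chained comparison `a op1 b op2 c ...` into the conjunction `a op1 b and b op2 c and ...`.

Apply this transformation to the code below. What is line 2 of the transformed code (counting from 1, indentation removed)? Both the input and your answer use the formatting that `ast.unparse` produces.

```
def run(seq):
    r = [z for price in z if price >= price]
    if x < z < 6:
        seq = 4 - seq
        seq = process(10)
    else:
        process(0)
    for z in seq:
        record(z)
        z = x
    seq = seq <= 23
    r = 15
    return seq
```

Transformed code:
def run(seq):
    r = []
    for price in z:
        if price >= price:
            r.append(z)
    if x < z and z < 6:
        seq = 4 - seq
        seq = process(10)
    else:
        process(0)
    for z in seq:
        record(z)
        z = x
    seq = seq <= 23
    r = 15
    return seq

r = []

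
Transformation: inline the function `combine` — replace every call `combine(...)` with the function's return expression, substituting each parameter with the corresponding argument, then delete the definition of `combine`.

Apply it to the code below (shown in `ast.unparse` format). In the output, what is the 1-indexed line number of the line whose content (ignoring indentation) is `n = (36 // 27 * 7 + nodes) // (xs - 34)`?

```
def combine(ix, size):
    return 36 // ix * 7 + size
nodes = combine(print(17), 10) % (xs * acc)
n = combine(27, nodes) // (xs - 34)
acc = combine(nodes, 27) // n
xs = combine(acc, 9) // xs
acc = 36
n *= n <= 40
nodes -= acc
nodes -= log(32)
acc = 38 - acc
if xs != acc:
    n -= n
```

Transformed code:
nodes = (36 // print(17) * 7 + 10) % (xs * acc)
n = (36 // 27 * 7 + nodes) // (xs - 34)
acc = (36 // nodes * 7 + 27) // n
xs = (36 // acc * 7 + 9) // xs
acc = 36
n *= n <= 40
nodes -= acc
nodes -= log(32)
acc = 38 - acc
if xs != acc:
    n -= n

2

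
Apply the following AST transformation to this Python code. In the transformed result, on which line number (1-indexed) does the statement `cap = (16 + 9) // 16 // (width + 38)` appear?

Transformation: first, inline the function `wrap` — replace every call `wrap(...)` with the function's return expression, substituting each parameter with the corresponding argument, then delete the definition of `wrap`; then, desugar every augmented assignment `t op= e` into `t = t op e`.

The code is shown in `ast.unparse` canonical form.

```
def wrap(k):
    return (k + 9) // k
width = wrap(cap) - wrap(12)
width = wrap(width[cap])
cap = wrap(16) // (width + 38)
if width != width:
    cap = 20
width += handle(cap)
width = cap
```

Transformed code:
width = (cap + 9) // cap - (12 + 9) // 12
width = (width[cap] + 9) // width[cap]
cap = (16 + 9) // 16 // (width + 38)
if width != width:
    cap = 20
width = width + handle(cap)
width = cap

3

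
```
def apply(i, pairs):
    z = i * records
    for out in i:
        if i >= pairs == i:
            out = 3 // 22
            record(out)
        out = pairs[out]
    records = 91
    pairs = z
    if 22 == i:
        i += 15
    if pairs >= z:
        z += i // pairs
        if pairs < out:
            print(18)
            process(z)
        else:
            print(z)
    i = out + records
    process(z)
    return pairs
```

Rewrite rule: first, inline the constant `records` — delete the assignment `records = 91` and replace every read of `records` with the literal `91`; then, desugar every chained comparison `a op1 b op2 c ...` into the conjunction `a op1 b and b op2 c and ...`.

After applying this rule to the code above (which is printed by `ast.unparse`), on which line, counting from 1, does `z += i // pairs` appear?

12

Transformed code:
def apply(i, pairs):
    z = i * 91
    for out in i:
        if i >= pairs and pairs == i:
            out = 3 // 22
            record(out)
        out = pairs[out]
    pairs = z
    if 22 == i:
        i += 15
    if pairs >= z:
        z += i // pairs
        if pairs < out:
            print(18)
            process(z)
        else:
            print(z)
    i = out + 91
    process(z)
    return pairs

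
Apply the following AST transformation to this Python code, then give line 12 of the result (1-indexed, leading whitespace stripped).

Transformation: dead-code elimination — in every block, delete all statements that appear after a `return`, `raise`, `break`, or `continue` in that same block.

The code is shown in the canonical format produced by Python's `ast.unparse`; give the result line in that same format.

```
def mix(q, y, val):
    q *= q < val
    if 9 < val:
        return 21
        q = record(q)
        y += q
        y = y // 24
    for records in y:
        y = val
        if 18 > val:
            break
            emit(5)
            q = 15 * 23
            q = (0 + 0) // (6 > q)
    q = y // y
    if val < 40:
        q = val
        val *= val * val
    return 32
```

val *= val * val

Transformed code:
def mix(q, y, val):
    q *= q < val
    if 9 < val:
        return 21
    for records in y:
        y = val
        if 18 > val:
            break
    q = y // y
    if val < 40:
        q = val
        val *= val * val
    return 32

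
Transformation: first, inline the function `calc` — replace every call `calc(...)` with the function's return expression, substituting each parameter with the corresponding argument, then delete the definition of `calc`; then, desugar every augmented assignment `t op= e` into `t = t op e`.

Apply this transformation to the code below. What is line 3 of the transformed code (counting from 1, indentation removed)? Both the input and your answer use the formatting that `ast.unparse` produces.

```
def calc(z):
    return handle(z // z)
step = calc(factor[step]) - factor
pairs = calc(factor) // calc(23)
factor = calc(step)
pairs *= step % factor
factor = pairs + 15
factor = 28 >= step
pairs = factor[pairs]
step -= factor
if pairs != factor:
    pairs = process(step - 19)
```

Transformed code:
step = handle(factor[step] // factor[step]) - factor
pairs = handle(factor // factor) // handle(23 // 23)
factor = handle(step // step)
pairs = pairs * (step % factor)
factor = pairs + 15
factor = 28 >= step
pairs = factor[pairs]
step = step - factor
if pairs != factor:
    pairs = process(step - 19)

factor = handle(step // step)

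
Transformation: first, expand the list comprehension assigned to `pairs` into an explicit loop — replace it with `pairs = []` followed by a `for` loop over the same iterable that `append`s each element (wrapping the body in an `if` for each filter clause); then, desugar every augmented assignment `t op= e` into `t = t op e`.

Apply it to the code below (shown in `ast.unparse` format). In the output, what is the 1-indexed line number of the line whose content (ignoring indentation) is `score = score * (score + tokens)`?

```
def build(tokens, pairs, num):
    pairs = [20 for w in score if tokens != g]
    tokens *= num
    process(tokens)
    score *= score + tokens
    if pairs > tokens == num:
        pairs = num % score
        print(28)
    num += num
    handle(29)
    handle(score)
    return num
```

8

Transformed code:
def build(tokens, pairs, num):
    pairs = []
    for w in score:
        if tokens != g:
            pairs.append(20)
    tokens = tokens * num
    process(tokens)
    score = score * (score + tokens)
    if pairs > tokens == num:
        pairs = num % score
        print(28)
    num = num + num
    handle(29)
    handle(score)
    return num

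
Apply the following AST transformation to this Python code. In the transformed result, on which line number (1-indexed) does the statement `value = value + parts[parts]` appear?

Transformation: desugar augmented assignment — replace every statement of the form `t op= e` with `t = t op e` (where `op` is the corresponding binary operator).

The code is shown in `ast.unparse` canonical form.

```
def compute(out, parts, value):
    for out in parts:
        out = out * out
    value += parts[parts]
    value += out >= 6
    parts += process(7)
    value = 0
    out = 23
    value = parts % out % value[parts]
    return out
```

4

Transformed code:
def compute(out, parts, value):
    for out in parts:
        out = out * out
    value = value + parts[parts]
    value = value + (out >= 6)
    parts = parts + process(7)
    value = 0
    out = 23
    value = parts % out % value[parts]
    return out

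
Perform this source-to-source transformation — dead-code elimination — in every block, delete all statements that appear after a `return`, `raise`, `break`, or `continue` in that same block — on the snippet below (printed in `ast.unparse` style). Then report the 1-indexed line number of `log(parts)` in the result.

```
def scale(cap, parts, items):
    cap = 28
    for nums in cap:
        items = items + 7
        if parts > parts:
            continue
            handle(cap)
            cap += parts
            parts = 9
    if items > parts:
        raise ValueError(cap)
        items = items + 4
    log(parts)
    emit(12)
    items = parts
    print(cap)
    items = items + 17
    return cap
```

9

Transformed code:
def scale(cap, parts, items):
    cap = 28
    for nums in cap:
        items = items + 7
        if parts > parts:
            continue
    if items > parts:
        raise ValueError(cap)
    log(parts)
    emit(12)
    items = parts
    print(cap)
    items = items + 17
    return cap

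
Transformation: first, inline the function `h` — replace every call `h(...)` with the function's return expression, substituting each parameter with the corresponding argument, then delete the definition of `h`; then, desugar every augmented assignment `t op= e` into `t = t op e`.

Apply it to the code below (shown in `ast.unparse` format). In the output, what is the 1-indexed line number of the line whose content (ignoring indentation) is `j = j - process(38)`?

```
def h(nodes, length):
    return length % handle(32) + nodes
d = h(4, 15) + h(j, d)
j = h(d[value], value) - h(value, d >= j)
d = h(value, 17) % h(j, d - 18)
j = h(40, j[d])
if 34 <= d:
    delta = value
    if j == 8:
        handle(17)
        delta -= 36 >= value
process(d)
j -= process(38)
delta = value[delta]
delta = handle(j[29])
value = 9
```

Transformed code:
d = 15 % handle(32) + 4 + (d % handle(32) + j)
j = value % handle(32) + d[value] - ((d >= j) % handle(32) + value)
d = (17 % handle(32) + value) % ((d - 18) % handle(32) + j)
j = j[d] % handle(32) + 40
if 34 <= d:
    delta = value
    if j == 8:
        handle(17)
        delta = delta - (36 >= value)
process(d)
j = j - process(38)
delta = value[delta]
delta = handle(j[29])
value = 9

11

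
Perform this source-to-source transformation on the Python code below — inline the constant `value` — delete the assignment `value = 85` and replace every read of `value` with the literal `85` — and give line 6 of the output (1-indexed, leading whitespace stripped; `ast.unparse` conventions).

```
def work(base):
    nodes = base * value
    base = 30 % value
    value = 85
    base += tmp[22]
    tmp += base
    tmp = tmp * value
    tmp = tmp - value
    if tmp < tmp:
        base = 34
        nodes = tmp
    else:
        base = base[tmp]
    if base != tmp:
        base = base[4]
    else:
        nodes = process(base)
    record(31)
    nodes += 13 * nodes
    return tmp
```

tmp = tmp * 85

Transformed code:
def work(base):
    nodes = base * 85
    base = 30 % 85
    base += tmp[22]
    tmp += base
    tmp = tmp * 85
    tmp = tmp - 85
    if tmp < tmp:
        base = 34
        nodes = tmp
    else:
        base = base[tmp]
    if base != tmp:
        base = base[4]
    else:
        nodes = process(base)
    record(31)
    nodes += 13 * nodes
    return tmp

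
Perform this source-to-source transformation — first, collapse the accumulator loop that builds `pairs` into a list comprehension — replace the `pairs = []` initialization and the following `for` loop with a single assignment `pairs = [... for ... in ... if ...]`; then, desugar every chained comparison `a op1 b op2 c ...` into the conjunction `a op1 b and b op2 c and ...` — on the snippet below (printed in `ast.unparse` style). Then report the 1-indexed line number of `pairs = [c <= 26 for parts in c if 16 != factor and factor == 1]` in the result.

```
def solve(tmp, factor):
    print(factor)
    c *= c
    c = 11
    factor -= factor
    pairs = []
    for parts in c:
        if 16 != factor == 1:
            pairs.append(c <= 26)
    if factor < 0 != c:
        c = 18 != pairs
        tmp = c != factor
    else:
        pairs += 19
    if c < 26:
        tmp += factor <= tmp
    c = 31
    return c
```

Transformed code:
def solve(tmp, factor):
    print(factor)
    c *= c
    c = 11
    factor -= factor
    pairs = [c <= 26 for parts in c if 16 != factor and factor == 1]
    if factor < 0 and 0 != c:
        c = 18 != pairs
        tmp = c != factor
    else:
        pairs += 19
    if c < 26:
        tmp += factor <= tmp
    c = 31
    return c

6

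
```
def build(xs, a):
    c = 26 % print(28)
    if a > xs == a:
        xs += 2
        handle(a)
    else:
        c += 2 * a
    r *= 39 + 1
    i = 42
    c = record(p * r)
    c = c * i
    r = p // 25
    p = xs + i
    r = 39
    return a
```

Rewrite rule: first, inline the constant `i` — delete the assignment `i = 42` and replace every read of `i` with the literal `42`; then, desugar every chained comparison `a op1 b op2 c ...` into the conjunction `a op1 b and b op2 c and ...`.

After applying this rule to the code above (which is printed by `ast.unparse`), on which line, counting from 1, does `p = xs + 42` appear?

12

Transformed code:
def build(xs, a):
    c = 26 % print(28)
    if a > xs and xs == a:
        xs += 2
        handle(a)
    else:
        c += 2 * a
    r *= 39 + 1
    c = record(p * r)
    c = c * 42
    r = p // 25
    p = xs + 42
    r = 39
    return a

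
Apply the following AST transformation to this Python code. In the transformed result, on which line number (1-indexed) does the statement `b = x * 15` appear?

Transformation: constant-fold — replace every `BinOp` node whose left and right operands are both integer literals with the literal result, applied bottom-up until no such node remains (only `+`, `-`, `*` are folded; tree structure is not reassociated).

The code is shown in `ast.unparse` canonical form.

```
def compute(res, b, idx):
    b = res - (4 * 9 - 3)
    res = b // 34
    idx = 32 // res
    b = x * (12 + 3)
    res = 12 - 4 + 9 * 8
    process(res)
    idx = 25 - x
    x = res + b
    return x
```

Transformed code:
def compute(res, b, idx):
    b = res - 33
    res = b // 34
    idx = 32 // res
    b = x * 15
    res = 80
    process(res)
    idx = 25 - x
    x = res + b
    return x

5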